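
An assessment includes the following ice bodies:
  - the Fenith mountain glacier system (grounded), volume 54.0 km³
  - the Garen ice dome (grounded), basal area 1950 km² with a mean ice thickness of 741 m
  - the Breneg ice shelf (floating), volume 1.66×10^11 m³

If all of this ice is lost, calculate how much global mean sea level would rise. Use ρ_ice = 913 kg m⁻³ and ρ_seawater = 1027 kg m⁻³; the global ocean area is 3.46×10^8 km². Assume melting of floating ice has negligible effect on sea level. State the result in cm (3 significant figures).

≈ 0.385 cm

Fenith: 54.0 km³ × (913/1027) = 48.01 km³ of water.
Garen: ice volume = 1950 km² × 741 m = 1445 km³; 1445 × (913/1027) = 1285 km³ of water.
The Breneg ice shelf is floating and already displaces its own weight of water, so its melt adds essentially nothing to sea level.
Total added water ≈ 1.333×10^12 m³ over 3.46×10^14 m² → Δh = 3.85×10^-3 m = 0.385 cm.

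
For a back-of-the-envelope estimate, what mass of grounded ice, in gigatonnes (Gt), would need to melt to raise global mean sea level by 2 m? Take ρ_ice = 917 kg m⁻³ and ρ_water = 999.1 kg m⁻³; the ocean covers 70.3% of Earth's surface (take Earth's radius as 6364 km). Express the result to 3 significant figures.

≈ 7.15×10^5 Gt

Required water volume = Δh × A = 2 m × 3.58×10^14 m² = 7.156×10^14 m³.
ρ_w = 999.1 kg m⁻³, so the mass of water = 7.156×10^14 m³ × 999.1 kg m⁻³ = 7.149×10^17 kg = 7.15×10^5 Gt (and the same mass of ice, by conservation).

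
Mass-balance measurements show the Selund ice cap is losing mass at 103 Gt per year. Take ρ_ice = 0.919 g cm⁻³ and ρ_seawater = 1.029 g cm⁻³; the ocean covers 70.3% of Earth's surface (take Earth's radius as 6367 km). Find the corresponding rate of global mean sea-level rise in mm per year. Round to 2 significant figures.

ρ_w = 1.029 g cm⁻³ = 1029 kg m⁻³. Annual water volume added = 103 Gt / ρ_w = 1.030×10^14 kg / 1029 kg m⁻³ = 1.001×10^11 m³.
Δh per year = 1.001×10^11 / 3.58×10^14 = 2.80×10^-4 m = 0.28 mm.

≈ 0.28 mm/yr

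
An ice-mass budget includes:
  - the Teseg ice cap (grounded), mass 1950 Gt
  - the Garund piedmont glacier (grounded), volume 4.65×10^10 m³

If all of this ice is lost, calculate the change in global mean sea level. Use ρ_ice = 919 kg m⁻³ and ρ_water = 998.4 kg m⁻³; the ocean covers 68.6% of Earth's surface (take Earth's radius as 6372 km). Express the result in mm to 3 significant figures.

Teseg: 1950 Gt = 1.950×10^15 kg; dividing by ρ_w = 998.4 kg m⁻³ gives 1.953×10^12 m³ of water.
Garund: 4.65×10^10 m³ × (919/998.4) = 4.280×10^10 m³ of water.
Total added water ≈ 1.996×10^12 m³ over 3.50×10^14 m² → Δh = 5.70×10^-3 m = 5.70 mm.

≈ 5.70 mm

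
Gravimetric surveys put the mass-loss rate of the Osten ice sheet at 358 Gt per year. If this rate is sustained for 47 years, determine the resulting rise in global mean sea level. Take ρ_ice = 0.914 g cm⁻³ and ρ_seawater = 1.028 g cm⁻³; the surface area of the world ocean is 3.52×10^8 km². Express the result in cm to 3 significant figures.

Total mass lost = 358 Gt/yr × 47 yr = 1.683×10^4 Gt = 1.683×10^16 kg.
ρ_w = 1.028 g cm⁻³ = 1028 kg m⁻³, so water volume = 1.683×10^16 / 1028 = 1.637×10^13 m³.
Δh = 1.637×10^13 / 3.52×10^14 = 0.0465 m = 4.65 cm.

≈ 4.65 cm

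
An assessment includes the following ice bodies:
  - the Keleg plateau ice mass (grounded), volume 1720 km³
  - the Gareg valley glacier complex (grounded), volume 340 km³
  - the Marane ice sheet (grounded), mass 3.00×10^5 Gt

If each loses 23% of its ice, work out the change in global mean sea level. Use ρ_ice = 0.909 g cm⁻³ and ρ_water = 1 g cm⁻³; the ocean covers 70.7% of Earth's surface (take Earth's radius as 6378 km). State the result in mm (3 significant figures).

Keleg: 0.23 × 1720 km³ × (909/1000) = 359.6 km³ of water.
Gareg: 0.23 × 340 km³ × (909/1000) = 71.08 km³ of water.
Marane: 0.23 × 3.00×10^5 Gt = 6.900×10^16 kg; dividing by ρ_w = 1 g cm⁻³ = 1000 kg m⁻³ gives 6.900×10^13 m³ of water.
Total added water ≈ 6.943×10^13 m³ over 3.61×10^14 m² → Δh = 0.192 m = 192 mm.

≈ 192 mm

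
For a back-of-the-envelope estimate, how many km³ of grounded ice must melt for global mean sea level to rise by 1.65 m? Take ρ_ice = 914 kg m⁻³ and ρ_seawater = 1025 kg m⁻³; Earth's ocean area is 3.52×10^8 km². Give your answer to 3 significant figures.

Required water volume = Δh × A = 1.65 m × 3.52×10^14 m² = 5.808×10^14 m³ = 5.808×10^5 km³.
Ice volume = water volume × ρ_w/ρ_ice = 5.808×10^5 × 1025/914 = 6.51×10^5 km³.

≈ 6.51×10^5 km³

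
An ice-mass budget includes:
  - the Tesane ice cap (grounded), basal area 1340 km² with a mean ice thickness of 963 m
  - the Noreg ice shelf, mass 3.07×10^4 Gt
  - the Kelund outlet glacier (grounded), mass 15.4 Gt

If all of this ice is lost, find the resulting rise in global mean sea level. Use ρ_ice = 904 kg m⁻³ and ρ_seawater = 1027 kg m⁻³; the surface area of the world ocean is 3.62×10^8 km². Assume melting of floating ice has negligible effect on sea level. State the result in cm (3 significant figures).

Tesane: ice volume = 1340 km² × 963 m = 1290 km³; 1290 × (904/1027) = 1136 km³ of water.
The Noreg ice shelf is floating and already displaces its own weight of water, so its melt adds essentially nothing to sea level.
Kelund: 15.4 Gt = 1.540×10^13 kg; dividing by ρ_w = 1027 kg m⁻³ gives 1.500×10^10 m³ of water.
Total added water ≈ 1.151×10^12 m³ over 3.62×10^14 m² → Δh = 3.18×10^-3 m = 0.318 cm.

≈ 0.318 cm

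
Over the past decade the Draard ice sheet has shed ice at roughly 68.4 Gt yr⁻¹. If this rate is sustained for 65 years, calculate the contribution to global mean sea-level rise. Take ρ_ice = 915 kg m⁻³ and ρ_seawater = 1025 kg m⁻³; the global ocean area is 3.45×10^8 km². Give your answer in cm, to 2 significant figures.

≈ 1.3 cm

Total mass lost = 68.4 Gt/yr × 65 yr = 4446 Gt = 4.446×10^15 kg.
ρ_w = 1025 kg m⁻³, so water volume = 4.446×10^15 / 1025 = 4.338×10^12 m³.
Δh = 4.338×10^12 / 3.45×10^14 = 0.0126 m = 1.3 cm.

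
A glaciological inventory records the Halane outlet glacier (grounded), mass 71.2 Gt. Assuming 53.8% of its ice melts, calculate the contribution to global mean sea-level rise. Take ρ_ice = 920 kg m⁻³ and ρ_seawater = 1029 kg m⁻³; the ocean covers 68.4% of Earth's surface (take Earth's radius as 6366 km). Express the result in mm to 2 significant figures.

Halane: 0.538 × 71.2 Gt = 3.831×10^13 kg; dividing by ρ_w = 1029 kg m⁻³ gives 3.723×10^10 m³ of water.
Spread over 3.48×10^14 m² of ocean, Δh = 3.723×10^10 / 3.48×10^14 = 1.07×10^-4 m = 0.11 mm.

≈ 0.11 mm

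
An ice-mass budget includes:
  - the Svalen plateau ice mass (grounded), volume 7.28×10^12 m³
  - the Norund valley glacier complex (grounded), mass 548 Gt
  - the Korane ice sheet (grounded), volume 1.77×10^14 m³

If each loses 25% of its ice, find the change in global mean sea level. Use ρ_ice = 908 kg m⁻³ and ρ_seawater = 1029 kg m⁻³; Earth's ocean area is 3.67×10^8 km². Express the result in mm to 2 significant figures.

Svalen: 0.25 × 7.28×10^12 m³ × (908/1029) = 1.606×10^12 m³ of water.
Norund: 0.25 × 548 Gt = 1.370×10^14 kg; dividing by ρ_w = 1029 kg m⁻³ gives 1.331×10^11 m³ of water.
Korane: 0.25 × 1.77×10^14 m³ × (908/1029) = 3.905×10^13 m³ of water.
Total added water ≈ 4.079×10^13 m³ over 3.67×10^14 m² → Δh = 0.111 m = 110 mm.

≈ 110 mm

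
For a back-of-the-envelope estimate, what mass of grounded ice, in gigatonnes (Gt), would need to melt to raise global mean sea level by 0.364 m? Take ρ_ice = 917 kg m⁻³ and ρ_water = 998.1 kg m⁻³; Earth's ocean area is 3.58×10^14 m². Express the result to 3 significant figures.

≈ 1.30×10^5 Gt

Required water volume = Δh × A = 0.364 m × 3.58×10^14 m² = 1.303×10^14 m³.
ρ_w = 998.1 kg m⁻³, so the mass of water = 1.303×10^14 m³ × 998.1 kg m⁻³ = 1.301×10^17 kg = 1.30×10^5 Gt (and the same mass of ice, by conservation).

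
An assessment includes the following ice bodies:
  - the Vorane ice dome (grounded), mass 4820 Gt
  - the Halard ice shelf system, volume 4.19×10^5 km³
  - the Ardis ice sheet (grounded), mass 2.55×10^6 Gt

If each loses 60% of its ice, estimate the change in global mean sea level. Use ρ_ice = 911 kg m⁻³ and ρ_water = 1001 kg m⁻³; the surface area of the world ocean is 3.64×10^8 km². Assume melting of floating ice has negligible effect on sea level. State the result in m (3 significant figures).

≈ 4.21 m

Vorane: 0.6 × 4820 Gt = 2.892×10^15 kg; dividing by ρ_w = 1001 kg m⁻³ gives 2.889×10^12 m³ of water.
The Halard ice shelf system is floating and already displaces its own weight of water, so its melt adds essentially nothing to sea level.
Ardis: 0.6 × 2.55×10^6 Gt = 1.530×10^18 kg; dividing by ρ_w = 1001 kg m⁻³ gives 1.528×10^15 m³ of water.
Total added water ≈ 1.531×10^15 m³ over 3.64×10^14 m² → Δh = 4.21 m.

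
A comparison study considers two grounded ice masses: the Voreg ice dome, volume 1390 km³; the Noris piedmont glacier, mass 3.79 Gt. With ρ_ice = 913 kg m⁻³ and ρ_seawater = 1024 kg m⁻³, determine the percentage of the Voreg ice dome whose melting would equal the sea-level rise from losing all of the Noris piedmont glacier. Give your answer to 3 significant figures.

Equal sea-level rise means equal mass of meltwater, i.e. equal mass of ice lost.
Ice mass of Noris: 3.790×10^12 kg; ice mass of Voreg: 1.269×10^15 kg.
Fraction required = 3.790×10^12 / 1.269×10^15 = 2.99×10^-3 → 0.299 %.

≈ 0.299 %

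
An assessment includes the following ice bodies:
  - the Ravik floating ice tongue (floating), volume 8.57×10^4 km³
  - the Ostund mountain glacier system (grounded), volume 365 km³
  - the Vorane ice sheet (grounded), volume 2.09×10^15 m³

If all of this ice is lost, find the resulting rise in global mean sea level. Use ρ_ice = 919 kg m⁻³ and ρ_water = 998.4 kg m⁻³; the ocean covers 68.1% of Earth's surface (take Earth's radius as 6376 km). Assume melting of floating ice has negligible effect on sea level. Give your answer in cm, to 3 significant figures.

≈ 553 cm

The Ravik floating ice tongue is floating and already displaces its own weight of water, so its melt adds essentially nothing to sea level.
Ostund: 365 km³ × (919/998.4) = 336.0 km³ of water.
Vorane: 2.09×10^15 m³ × (919/998.4) = 1.924×10^15 m³ of water.
Total added water ≈ 1.924×10^15 m³ over 3.48×10^14 m² → Δh = 5.53 m = 553 cm.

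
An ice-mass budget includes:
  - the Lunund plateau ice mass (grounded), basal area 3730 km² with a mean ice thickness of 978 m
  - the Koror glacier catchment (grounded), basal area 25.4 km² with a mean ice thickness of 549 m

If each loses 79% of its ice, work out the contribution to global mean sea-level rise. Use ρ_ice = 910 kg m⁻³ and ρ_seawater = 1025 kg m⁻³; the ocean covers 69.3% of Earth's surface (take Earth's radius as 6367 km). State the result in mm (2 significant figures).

≈ 7.3 mm

Lunund: ice volume = 3730 km² × 978 m = 3648 km³; 0.79 × 3648 × (910/1025) = 2559 km³ of water.
Koror: ice volume = 25.4 km² × 549 m = 13.94 km³; 0.79 × 13.94 × (910/1025) = 9.780 km³ of water.
Total added water ≈ 2.568×10^12 m³ over 3.53×10^14 m² → Δh = 7.28×10^-3 m = 7.3 mm.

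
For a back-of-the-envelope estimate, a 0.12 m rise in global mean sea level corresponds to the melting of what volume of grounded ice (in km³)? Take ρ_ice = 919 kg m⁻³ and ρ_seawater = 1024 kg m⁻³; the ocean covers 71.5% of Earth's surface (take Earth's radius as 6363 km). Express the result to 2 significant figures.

Required water volume = Δh × A = 0.12 m × 3.64×10^14 m² = 4.365×10^13 m³ = 4.365×10^4 km³.
Ice volume = water volume × ρ_w/ρ_ice = 4.365×10^4 × 1024/919 = 4.9×10^4 km³.

≈ 4.9×10^4 km³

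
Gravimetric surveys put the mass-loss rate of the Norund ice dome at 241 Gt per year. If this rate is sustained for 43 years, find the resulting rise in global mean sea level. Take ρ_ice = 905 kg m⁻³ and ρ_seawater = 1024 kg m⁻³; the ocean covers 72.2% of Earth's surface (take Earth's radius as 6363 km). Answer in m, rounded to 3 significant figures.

Total mass lost = 241 Gt/yr × 43 yr = 1.036×10^4 Gt = 1.036×10^16 kg.
ρ_w = 1024 kg m⁻³, so water volume = 1.036×10^16 / 1024 = 1.012×10^13 m³.
Δh = 1.012×10^13 / 3.67×10^14 = 0.0275 m.

≈ 0.0275 m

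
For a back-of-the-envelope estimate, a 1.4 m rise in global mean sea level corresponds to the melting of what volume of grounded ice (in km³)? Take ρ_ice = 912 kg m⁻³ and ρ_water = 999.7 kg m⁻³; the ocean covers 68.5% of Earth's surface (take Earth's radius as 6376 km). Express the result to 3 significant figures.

Required water volume = Δh × A = 1.4 m × 3.50×10^14 m² = 4.899×10^14 m³ = 4.899×10^5 km³.
Ice volume = water volume × ρ_w/ρ_ice = 4.899×10^5 × 999.7/912 = 5.37×10^5 km³.

≈ 5.37×10^5 km³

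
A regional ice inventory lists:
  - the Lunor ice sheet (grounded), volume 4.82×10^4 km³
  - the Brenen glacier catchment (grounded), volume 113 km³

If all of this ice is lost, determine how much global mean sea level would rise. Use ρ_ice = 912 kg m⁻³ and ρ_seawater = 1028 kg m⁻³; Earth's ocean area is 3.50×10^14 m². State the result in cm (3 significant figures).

≈ 12.2 cm

Lunor: 4.82×10^4 km³ × (912/1028) = 4.276×10^4 km³ of water.
Brenen: 113 km³ × (912/1028) = 100.2 km³ of water.
Total added water ≈ 4.286×10^13 m³ over 3.50×10^14 m² → Δh = 0.122 m = 12.2 cm.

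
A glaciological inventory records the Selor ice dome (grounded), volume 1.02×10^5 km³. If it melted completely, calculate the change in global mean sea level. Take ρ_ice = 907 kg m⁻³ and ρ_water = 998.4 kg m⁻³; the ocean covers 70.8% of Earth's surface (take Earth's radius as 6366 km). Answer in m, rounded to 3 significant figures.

≈ 0.257 m

Selor: 1.02×10^5 km³ × (907/998.4) = 9.266×10^4 km³ of water.
Spread over 3.61×10^14 m² of ocean, Δh = 9.266×10^13 / 3.61×10^14 = 0.257 m.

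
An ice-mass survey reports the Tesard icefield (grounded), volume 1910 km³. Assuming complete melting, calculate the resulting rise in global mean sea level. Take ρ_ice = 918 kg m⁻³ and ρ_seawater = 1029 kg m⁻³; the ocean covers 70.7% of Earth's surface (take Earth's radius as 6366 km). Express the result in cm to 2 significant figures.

Tesard: 1910 km³ × (918/1029) = 1704 km³ of water.
Spread over 3.60×10^14 m² of ocean, Δh = 1.704×10^12 / 3.60×10^14 = 4.73×10^-3 m = 0.47 cm.

≈ 0.47 cm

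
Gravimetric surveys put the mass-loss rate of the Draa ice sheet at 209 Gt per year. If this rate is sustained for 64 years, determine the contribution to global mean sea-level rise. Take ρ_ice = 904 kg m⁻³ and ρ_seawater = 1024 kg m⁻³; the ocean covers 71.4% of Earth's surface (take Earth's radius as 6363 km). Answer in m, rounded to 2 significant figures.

≈ 0.036 m

Total mass lost = 209 Gt/yr × 64 yr = 1.338×10^4 Gt = 1.338×10^16 kg.
ρ_w = 1024 kg m⁻³, so water volume = 1.338×10^16 / 1024 = 1.306×10^13 m³.
Δh = 1.306×10^13 / 3.63×10^14 = 0.0360 m.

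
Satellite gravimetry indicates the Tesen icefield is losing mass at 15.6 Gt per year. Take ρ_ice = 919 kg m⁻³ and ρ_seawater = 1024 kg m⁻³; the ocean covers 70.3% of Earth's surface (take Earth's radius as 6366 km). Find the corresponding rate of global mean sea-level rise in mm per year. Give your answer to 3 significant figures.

ρ_w = 1024 kg m⁻³. Annual water volume added = 15.6 Gt / ρ_w = 1.560×10^13 kg / 1024 kg m⁻³ = 1.523×10^10 m³.
Δh per year = 1.523×10^10 / 3.58×10^14 = 4.26×10^-5 m = 0.0426 mm.

≈ 0.0426 mm/yr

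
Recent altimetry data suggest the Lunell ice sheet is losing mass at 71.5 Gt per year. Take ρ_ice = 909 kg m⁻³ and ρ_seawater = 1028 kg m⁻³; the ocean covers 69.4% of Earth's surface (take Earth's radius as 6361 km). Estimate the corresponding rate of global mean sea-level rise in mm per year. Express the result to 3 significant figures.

ρ_w = 1028 kg m⁻³. Annual water volume added = 71.5 Gt / ρ_w = 7.150×10^13 kg / 1028 kg m⁻³ = 6.955×10^10 m³.
Δh per year = 6.955×10^10 / 3.53×10^14 = 1.97×10^-4 m = 0.197 mm.

≈ 0.197 mm/yr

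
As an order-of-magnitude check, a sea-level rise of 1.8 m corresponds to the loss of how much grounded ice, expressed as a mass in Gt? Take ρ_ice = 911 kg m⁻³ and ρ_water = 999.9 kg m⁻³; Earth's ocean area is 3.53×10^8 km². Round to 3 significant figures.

Required water volume = Δh × A = 1.8 m × 3.53×10^14 m² = 6.354×10^14 m³.
ρ_w = 999.9 kg m⁻³, so the mass of water = 6.354×10^14 m³ × 999.9 kg m⁻³ = 6.353×10^17 kg = 6.35×10^5 Gt (and the same mass of ice, by conservation).

≈ 6.35×10^5 Gt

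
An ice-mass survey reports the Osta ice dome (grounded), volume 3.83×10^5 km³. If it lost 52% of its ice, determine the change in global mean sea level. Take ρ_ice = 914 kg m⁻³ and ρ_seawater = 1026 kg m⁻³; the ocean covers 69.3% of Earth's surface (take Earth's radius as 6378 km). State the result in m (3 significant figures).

≈ 0.501 m

Osta: 0.52 × 3.83×10^5 km³ × (914/1026) = 1.774×10^5 km³ of water.
Spread over 3.54×10^14 m² of ocean, Δh = 1.774×10^14 / 3.54×10^14 = 0.501 m.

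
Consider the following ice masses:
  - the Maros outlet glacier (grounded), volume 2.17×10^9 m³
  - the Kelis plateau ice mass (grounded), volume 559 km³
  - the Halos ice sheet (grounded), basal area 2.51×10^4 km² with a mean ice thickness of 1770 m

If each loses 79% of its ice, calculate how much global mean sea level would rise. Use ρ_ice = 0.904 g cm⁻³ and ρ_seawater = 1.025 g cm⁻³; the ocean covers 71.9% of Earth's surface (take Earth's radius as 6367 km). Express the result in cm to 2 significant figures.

≈ 8.6 cm

Maros: 0.79 × 2.17×10^9 m³ × (904/1025) = 1.512×10^9 m³ of water.
Kelis: 0.79 × 559 km³ × (904/1025) = 389.5 km³ of water.
Halos: ice volume = 2.51×10^4 km² × 1770 m = 4.443×10^4 km³; 0.79 × 4.443×10^4 × (904/1025) = 3.095×10^4 km³ of water.
Total added water ≈ 3.135×10^13 m³ over 3.66×10^14 m² → Δh = 0.0856 m = 8.6 cm.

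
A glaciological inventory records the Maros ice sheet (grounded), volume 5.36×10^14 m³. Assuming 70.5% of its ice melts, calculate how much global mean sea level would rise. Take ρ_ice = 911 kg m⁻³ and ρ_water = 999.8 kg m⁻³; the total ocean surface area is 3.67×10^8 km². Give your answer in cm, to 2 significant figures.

≈ 94 cm

Maros: 0.705 × 5.36×10^14 m³ × (911/999.8) = 3.443×10^14 m³ of water.
Spread over 3.67×10^14 m² of ocean, Δh = 3.443×10^14 / 3.67×10^14 = 0.938 m = 94 cm.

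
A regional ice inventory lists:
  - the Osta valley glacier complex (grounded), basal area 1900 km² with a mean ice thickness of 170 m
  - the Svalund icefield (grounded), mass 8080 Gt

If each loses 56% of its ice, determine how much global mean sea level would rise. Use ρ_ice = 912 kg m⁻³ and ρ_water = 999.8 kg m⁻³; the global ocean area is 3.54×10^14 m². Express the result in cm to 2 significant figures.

≈ 1.3 cm

Osta: ice volume = 1900 km² × 170 m = 323.0 km³; 0.56 × 323.0 × (912/999.8) = 165.0 km³ of water.
Svalund: 0.56 × 8080 Gt = 4.525×10^15 kg; dividing by ρ_w = 999.8 kg m⁻³ gives 4.526×10^12 m³ of water.
Total added water ≈ 4.691×10^12 m³ over 3.54×10^14 m² → Δh = 0.0133 m = 1.3 cm.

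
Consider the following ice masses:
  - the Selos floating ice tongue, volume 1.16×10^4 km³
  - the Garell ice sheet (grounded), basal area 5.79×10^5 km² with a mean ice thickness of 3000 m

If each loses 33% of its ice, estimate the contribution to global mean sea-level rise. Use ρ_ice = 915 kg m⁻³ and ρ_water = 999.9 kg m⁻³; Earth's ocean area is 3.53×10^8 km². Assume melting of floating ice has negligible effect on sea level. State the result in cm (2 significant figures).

The Selos floating ice tongue is floating and already displaces its own weight of water, so its melt adds essentially nothing to sea level.
Garell: ice volume = 5.79×10^5 km² × 3000 m = 1.737×10^6 km³; 0.33 × 1.737×10^6 × (915/999.9) = 5.245×10^5 km³ of water.
Total added water ≈ 5.245×10^14 m³ over 3.53×10^14 m² → Δh = 1.49 m = 150 cm.

≈ 150 cm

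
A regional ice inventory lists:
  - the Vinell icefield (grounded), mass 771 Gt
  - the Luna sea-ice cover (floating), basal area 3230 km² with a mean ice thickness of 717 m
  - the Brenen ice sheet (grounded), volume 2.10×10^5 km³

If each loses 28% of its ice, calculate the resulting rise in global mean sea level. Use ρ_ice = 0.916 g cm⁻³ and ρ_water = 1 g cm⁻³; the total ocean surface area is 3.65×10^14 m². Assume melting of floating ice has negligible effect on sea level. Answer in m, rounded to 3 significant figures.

≈ 0.148 m

Vinell: 0.28 × 771 Gt = 2.159×10^14 kg; dividing by ρ_w = 1 g cm⁻³ = 1000 kg m⁻³ gives 2.159×10^11 m³ of water.
The Luna sea-ice cover is floating and already displaces its own weight of water, so its melt adds essentially nothing to sea level.
Brenen: 0.28 × 2.10×10^5 km³ × (916/1000) = 5.386×10^4 km³ of water.
Total added water ≈ 5.408×10^13 m³ over 3.65×10^14 m² → Δh = 0.148 m.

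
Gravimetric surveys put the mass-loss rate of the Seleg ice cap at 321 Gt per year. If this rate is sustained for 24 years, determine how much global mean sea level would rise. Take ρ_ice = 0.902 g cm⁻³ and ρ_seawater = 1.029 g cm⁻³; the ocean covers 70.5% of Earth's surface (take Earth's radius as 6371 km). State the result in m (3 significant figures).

≈ 0.0208 m

Total mass lost = 321 Gt/yr × 24 yr = 7704 Gt = 7.704×10^15 kg.
ρ_w = 1.029 g cm⁻³ = 1029 kg m⁻³, so water volume = 7.704×10^15 / 1029 = 7.487×10^12 m³.
Δh = 7.487×10^12 / 3.60×10^14 = 0.0208 m.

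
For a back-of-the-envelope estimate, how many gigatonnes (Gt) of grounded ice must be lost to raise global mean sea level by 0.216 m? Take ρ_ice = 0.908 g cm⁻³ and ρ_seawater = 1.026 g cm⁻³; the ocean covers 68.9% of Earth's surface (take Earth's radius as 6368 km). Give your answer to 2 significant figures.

≈ 7.8×10^4 Gt

Required water volume = Δh × A = 0.216 m × 3.51×10^14 m² = 7.584×10^13 m³.
ρ_w = 1.026 g cm⁻³ = 1026 kg m⁻³, so the mass of water = 7.584×10^13 m³ × 1026 kg m⁻³ = 7.781×10^16 kg = 7.8×10^4 Gt (and the same mass of ice, by conservation).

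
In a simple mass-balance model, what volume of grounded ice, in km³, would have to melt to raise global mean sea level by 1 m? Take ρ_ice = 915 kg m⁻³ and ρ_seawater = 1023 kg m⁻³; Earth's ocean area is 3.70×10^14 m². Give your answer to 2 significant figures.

≈ 4.1×10^5 km³

Required water volume = Δh × A = 1 m × 3.70×10^14 m² = 3.700×10^14 m³ = 3.700×10^5 km³.
Ice volume = water volume × ρ_w/ρ_ice = 3.700×10^5 × 1023/915 = 4.1×10^5 km³.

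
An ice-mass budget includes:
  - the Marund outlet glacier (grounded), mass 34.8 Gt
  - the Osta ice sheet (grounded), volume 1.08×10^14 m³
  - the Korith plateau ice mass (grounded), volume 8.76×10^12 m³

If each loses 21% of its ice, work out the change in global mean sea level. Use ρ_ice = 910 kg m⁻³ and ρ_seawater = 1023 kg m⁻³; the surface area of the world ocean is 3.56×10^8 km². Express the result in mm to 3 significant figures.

Marund: 0.21 × 34.8 Gt = 7.308×10^12 kg; dividing by ρ_w = 1023 kg m⁻³ gives 7.144×10^9 m³ of water.
Osta: 0.21 × 1.08×10^14 m³ × (910/1023) = 2.017×10^13 m³ of water.
Korith: 0.21 × 8.76×10^12 m³ × (910/1023) = 1.636×10^12 m³ of water.
Total added water ≈ 2.182×10^13 m³ over 3.56×10^14 m² → Δh = 0.0613 m = 61.3 mm.

≈ 61.3 mm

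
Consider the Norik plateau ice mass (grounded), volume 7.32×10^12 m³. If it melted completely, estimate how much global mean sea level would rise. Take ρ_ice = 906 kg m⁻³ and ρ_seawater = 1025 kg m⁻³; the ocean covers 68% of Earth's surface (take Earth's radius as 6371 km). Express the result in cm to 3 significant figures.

Norik: 7.32×10^12 m³ × (906/1025) = 6.470×10^12 m³ of water.
Spread over 3.47×10^14 m² of ocean, Δh = 6.470×10^12 / 3.47×10^14 = 0.0187 m = 1.87 cm.

≈ 1.87 cm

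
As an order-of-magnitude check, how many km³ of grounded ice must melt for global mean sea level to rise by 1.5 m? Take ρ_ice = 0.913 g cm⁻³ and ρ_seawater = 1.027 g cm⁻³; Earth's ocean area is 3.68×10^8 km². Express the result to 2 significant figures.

Required water volume = Δh × A = 1.5 m × 3.68×10^14 m² = 5.520×10^14 m³ = 5.520×10^5 km³.
Ice volume = water volume × ρ_w/ρ_ice = 5.520×10^5 × 1027/913 = 6.2×10^5 km³.

≈ 6.2×10^5 km³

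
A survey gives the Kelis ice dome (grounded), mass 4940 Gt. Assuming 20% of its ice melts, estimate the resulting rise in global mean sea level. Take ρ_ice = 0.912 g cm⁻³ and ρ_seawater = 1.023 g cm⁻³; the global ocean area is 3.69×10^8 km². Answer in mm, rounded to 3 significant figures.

≈ 2.62 mm

Kelis: 0.2 × 4940 Gt = 9.880×10^14 kg; dividing by ρ_w = 1.023 g cm⁻³ = 1023 kg m⁻³ gives 9.658×10^11 m³ of water.
Spread over 3.69×10^14 m² of ocean, Δh = 9.658×10^11 / 3.69×10^14 = 2.62×10^-3 m = 2.62 mm.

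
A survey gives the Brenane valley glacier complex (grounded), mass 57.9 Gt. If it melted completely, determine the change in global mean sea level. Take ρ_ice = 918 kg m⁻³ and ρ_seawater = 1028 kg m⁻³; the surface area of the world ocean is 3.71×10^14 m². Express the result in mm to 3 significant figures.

Brenane: 57.9 Gt = 5.790×10^13 kg; dividing by ρ_w = 1028 kg m⁻³ gives 5.632×10^10 m³ of water.
Spread over 3.71×10^14 m² of ocean, Δh = 5.632×10^10 / 3.71×10^14 = 1.52×10^-4 m = 0.152 mm.

≈ 0.152 mm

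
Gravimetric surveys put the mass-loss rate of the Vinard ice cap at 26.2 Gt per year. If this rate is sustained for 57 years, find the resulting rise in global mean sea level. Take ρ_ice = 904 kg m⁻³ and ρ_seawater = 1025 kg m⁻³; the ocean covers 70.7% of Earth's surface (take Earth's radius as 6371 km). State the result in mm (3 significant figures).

≈ 4.04 mm

Total mass lost = 26.2 Gt/yr × 57 yr = 1493 Gt = 1.493×10^15 kg.
ρ_w = 1025 kg m⁻³, so water volume = 1.493×10^15 / 1025 = 1.457×10^12 m³.
Δh = 1.457×10^12 / 3.61×10^14 = 4.04×10^-3 m = 4.04 mm.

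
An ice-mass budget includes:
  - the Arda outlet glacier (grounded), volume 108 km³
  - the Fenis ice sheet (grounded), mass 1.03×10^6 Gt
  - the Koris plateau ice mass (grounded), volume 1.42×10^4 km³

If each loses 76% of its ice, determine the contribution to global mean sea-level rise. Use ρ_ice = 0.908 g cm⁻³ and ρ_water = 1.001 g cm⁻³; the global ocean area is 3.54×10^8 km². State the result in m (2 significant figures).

Arda: 0.76 × 108 km³ × (908/1001) = 74.45 km³ of water.
Fenis: 0.76 × 1.03×10^6 Gt = 7.828×10^17 kg; dividing by ρ_w = 1.001 g cm⁻³ = 1001 kg m⁻³ gives 7.820×10^14 m³ of water.
Koris: 0.76 × 1.42×10^4 km³ × (908/1001) = 9789 km³ of water.
Total added water ≈ 7.919×10^14 m³ over 3.54×10^14 m² → Δh = 2.24 m.

≈ 2.2 m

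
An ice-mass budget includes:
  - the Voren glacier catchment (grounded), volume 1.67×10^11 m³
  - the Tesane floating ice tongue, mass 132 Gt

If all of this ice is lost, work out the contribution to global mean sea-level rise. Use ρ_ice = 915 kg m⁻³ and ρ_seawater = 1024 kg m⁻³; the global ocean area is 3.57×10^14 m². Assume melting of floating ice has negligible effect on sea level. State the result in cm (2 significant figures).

≈ 0.042 cm

Voren: 1.67×10^11 m³ × (915/1024) = 1.492×10^11 m³ of water.
The Tesane floating ice tongue is floating and already displaces its own weight of water, so its melt adds essentially nothing to sea level.
Total added water ≈ 1.492×10^11 m³ over 3.57×10^14 m² → Δh = 4.18×10^-4 m = 0.042 cm.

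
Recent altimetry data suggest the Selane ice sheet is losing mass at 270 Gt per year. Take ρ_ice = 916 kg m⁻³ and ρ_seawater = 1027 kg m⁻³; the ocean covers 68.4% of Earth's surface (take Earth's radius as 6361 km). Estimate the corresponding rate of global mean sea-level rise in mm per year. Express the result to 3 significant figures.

ρ_w = 1027 kg m⁻³. Annual water volume added = 270 Gt / ρ_w = 2.700×10^14 kg / 1027 kg m⁻³ = 2.629×10^11 m³.
Δh per year = 2.629×10^11 / 3.48×10^14 = 7.56×10^-4 m = 0.756 mm.

≈ 0.756 mm/yr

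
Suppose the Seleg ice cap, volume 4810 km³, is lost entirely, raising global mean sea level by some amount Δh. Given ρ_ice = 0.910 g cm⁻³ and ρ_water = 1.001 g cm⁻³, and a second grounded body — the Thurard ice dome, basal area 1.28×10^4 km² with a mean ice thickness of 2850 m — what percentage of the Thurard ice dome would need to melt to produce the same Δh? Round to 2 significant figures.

≈ 13 %

Equal sea-level rise means equal mass of meltwater, i.e. equal mass of ice lost.
Ice mass of Seleg: 4.377×10^15 kg; ice mass of Thurard: 3.320×10^16 kg.
Fraction required = 4.377×10^15 / 3.320×10^16 = 0.132 → 13 %.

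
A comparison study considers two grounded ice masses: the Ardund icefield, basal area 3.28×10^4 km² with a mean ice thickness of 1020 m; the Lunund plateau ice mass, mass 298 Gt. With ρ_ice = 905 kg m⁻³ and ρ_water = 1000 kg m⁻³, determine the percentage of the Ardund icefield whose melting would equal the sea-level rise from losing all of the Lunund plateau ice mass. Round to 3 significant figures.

Equal sea-level rise means equal mass of meltwater, i.e. equal mass of ice lost.
Ice mass of Lunund: 2.980×10^14 kg; ice mass of Ardund: 3.028×10^16 kg.
Fraction required = 2.980×10^14 / 3.028×10^16 = 9.84×10^-3 → 0.984 %.

≈ 0.984 %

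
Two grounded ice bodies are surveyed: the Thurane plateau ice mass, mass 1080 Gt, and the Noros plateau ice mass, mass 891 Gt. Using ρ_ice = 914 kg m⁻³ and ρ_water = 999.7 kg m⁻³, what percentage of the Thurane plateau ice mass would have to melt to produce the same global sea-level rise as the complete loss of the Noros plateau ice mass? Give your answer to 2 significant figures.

≈ 82 %

Equal sea-level rise means equal mass of meltwater, i.e. equal mass of ice lost.
Ice mass of Noros: 8.910×10^14 kg; ice mass of Thurane: 1.080×10^15 kg.
Fraction required = 8.910×10^14 / 1.080×10^15 = 0.825 → 82 %.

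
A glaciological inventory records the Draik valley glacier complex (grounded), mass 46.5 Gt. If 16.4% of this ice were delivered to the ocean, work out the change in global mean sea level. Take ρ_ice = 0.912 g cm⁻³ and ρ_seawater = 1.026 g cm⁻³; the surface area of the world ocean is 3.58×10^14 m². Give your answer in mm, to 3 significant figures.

≈ 0.0208 mm

Draik: 0.164 × 46.5 Gt = 7.626×10^12 kg; dividing by ρ_w = 1.026 g cm⁻³ = 1026 kg m⁻³ gives 7.433×10^9 m³ of water.
Spread over 3.58×10^14 m² of ocean, Δh = 7.433×10^9 / 3.58×10^14 = 2.08×10^-5 m = 0.0208 mm.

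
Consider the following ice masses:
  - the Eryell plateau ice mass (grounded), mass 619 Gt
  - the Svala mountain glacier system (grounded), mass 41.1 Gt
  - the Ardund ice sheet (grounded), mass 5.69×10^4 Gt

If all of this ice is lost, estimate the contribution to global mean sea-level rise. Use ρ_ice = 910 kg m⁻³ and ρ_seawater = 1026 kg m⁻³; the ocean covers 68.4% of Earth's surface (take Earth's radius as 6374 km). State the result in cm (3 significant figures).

≈ 16.1 cm

Eryell: 619 Gt = 6.190×10^14 kg; dividing by ρ_w = 1026 kg m⁻³ gives 6.033×10^11 m³ of water.
Svala: 41.1 Gt = 4.110×10^13 kg; dividing by ρ_w = 1026 kg m⁻³ gives 4.006×10^10 m³ of water.
Ardund: 5.69×10^4 Gt = 5.690×10^16 kg; dividing by ρ_w = 1026 kg m⁻³ gives 5.546×10^13 m³ of water.
Total added water ≈ 5.610×10^13 m³ over 3.49×10^14 m² → Δh = 0.161 m = 16.1 cm.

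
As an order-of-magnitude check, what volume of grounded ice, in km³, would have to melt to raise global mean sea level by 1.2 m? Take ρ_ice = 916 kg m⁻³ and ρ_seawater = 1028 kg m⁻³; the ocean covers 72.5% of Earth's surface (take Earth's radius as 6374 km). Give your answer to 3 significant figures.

Required water volume = Δh × A = 1.2 m × 3.70×10^14 m² = 4.442×10^14 m³ = 4.442×10^5 km³.
Ice volume = water volume × ρ_w/ρ_ice = 4.442×10^5 × 1028/916 = 4.98×10^5 km³.

≈ 4.98×10^5 km³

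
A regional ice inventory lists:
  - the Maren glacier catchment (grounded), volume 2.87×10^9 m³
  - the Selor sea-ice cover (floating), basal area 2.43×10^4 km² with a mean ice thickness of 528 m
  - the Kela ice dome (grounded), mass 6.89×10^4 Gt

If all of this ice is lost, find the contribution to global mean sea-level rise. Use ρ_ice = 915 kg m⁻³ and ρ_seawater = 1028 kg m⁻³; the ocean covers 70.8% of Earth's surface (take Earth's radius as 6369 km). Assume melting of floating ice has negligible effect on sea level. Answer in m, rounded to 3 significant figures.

Maren: 2.87×10^9 m³ × (915/1028) = 2.555×10^9 m³ of water.
The Selor sea-ice cover is floating and already displaces its own weight of water, so its melt adds essentially nothing to sea level.
Kela: 6.89×10^4 Gt = 6.890×10^16 kg; dividing by ρ_w = 1028 kg m⁻³ gives 6.702×10^13 m³ of water.
Total added water ≈ 6.703×10^13 m³ over 3.61×10^14 m² → Δh = 0.186 m.

≈ 0.186 m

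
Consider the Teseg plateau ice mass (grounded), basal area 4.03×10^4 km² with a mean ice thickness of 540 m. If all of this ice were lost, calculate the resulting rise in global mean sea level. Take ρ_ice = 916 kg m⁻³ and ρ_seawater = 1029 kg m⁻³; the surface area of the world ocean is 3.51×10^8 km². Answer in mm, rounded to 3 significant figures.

Teseg: ice volume = 4.03×10^4 km² × 540 m = 2.176×10^4 km³; 2.176×10^4 × (916/1029) = 1.937×10^4 km³ of water.
Spread over 3.51×10^14 m² of ocean, Δh = 1.937×10^13 / 3.51×10^14 = 0.0552 m = 55.2 mm.

≈ 55.2 mm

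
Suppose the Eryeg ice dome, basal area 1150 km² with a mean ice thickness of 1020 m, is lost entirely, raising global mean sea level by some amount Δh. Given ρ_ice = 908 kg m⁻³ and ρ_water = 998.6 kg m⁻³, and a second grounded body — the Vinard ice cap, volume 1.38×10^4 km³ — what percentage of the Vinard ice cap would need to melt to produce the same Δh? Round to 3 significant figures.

≈ 8.50 %

Equal sea-level rise means equal mass of meltwater, i.e. equal mass of ice lost.
Ice mass of Eryeg: 1.065×10^15 kg; ice mass of Vinard: 1.253×10^16 kg.
Fraction required = 1.065×10^15 / 1.253×10^16 = 0.0850 → 8.50 %.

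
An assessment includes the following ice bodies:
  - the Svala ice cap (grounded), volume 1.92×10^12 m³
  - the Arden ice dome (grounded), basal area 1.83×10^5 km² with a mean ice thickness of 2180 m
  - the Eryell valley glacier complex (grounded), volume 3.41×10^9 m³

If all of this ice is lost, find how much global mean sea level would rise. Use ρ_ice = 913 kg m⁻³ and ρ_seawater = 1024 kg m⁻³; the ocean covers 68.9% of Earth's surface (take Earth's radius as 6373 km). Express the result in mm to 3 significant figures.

Svala: 1.92×10^12 m³ × (913/1024) = 1.712×10^12 m³ of water.
Arden: ice volume = 1.83×10^5 km² × 2180 m = 3.989×10^5 km³; 3.989×10^5 × (913/1024) = 3.557×10^5 km³ of water.
Eryell: 3.41×10^9 m³ × (913/1024) = 3.040×10^9 m³ of water.
Total added water ≈ 3.574×10^14 m³ over 3.52×10^14 m² → Δh = 1.02 m = 1020 mm.

≈ 1020 mm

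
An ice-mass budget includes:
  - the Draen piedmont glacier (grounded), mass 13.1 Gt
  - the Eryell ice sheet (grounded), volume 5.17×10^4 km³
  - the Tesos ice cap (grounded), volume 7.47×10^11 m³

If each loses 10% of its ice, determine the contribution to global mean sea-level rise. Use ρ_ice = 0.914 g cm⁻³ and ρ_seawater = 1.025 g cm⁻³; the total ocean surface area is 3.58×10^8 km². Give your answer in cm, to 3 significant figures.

≈ 1.31 cm

Draen: 0.1 × 13.1 Gt = 1.310×10^12 kg; dividing by ρ_w = 1.025 g cm⁻³ = 1025 kg m⁻³ gives 1.278×10^9 m³ of water.
Eryell: 0.1 × 5.17×10^4 km³ × (914/1025) = 4610 km³ of water.
Tesos: 0.1 × 7.47×10^11 m³ × (914/1025) = 6.661×10^10 m³ of water.
Total added water ≈ 4.678×10^12 m³ over 3.58×10^14 m² → Δh = 0.0131 m = 1.31 cm.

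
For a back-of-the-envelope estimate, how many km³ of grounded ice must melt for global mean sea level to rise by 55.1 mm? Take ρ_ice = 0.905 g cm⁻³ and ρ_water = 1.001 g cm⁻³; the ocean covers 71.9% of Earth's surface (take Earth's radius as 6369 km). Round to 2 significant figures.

Required water volume = Δh × A = 0.0551 m × 3.67×10^14 m² = 2.019×10^13 m³ = 2.019×10^4 km³.
Ice volume = water volume × ρ_w/ρ_ice = 2.019×10^4 × 1001/905 = 2.2×10^4 km³.

≈ 2.2×10^4 km³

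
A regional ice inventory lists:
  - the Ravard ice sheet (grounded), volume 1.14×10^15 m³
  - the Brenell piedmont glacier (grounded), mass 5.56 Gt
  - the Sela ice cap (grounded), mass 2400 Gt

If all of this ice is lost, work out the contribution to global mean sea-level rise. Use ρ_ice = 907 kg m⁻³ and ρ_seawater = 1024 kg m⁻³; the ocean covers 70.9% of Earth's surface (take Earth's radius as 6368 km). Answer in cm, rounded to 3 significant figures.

≈ 280 cm

Ravard: 1.14×10^15 m³ × (907/1024) = 1.010×10^15 m³ of water.
Brenell: 5.56 Gt = 5.560×10^12 kg; dividing by ρ_w = 1024 kg m⁻³ gives 5.430×10^9 m³ of water.
Sela: 2400 Gt = 2.400×10^15 kg; dividing by ρ_w = 1024 kg m⁻³ gives 2.344×10^12 m³ of water.
Total added water ≈ 1.012×10^15 m³ over 3.61×10^14 m² → Δh = 2.80 m = 280 cm.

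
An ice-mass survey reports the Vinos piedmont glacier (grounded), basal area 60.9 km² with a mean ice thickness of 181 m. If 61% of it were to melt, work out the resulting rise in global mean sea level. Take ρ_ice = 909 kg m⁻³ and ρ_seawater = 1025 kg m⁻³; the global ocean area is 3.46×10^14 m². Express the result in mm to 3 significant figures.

≈ 0.0172 mm

Vinos: ice volume = 60.9 km² × 181 m = 11.02 km³; 0.61 × 11.02 × (909/1025) = 5.963 km³ of water.
Spread over 3.46×10^14 m² of ocean, Δh = 5.963×10^9 / 3.46×10^14 = 1.72×10^-5 m = 0.0172 mm.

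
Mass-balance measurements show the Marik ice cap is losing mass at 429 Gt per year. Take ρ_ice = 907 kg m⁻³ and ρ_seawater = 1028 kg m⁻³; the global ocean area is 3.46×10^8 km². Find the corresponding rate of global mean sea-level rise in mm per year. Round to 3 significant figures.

ρ_w = 1028 kg m⁻³. Annual water volume added = 429 Gt / ρ_w = 4.290×10^14 kg / 1028 kg m⁻³ = 4.173×10^11 m³.
Δh per year = 4.173×10^11 / 3.46×10^14 = 1.21×10^-3 m = 1.21 mm.

≈ 1.21 mm/yr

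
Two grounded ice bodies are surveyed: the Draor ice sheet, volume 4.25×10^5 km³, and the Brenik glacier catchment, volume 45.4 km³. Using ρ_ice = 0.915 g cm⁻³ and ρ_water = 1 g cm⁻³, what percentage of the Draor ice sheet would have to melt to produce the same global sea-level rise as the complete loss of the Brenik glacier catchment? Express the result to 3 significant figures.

Equal sea-level rise means equal mass of meltwater, i.e. equal mass of ice lost.
Ice mass of Brenik: 4.154×10^13 kg; ice mass of Draor: 3.889×10^17 kg.
Fraction required = 4.154×10^13 / 3.889×10^17 = 1.07×10^-4 → 0.0107 %.

≈ 0.0107 %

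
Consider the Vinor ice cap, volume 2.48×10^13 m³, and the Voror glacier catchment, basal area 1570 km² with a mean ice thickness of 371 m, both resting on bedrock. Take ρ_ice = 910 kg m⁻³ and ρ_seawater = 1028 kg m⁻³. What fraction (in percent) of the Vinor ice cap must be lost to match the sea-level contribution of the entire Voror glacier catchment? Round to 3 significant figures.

Equal sea-level rise means equal mass of meltwater, i.e. equal mass of ice lost.
Ice mass of Voror: 5.300×10^14 kg; ice mass of Vinor: 2.257×10^16 kg.
Fraction required = 5.300×10^14 / 2.257×10^16 = 0.0235 → 2.35 %.

≈ 2.35 %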